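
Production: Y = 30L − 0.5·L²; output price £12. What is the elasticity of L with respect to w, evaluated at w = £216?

ε = -1.5

From P·MP_L = w with MP_L = 30 − L, labor demand is L(w) = 30 − w/12.
dL/dw = −1/(12) = -1/12.
At w = 216, L = 12, so ε = (dL/dw)·(w/L) = (-1/12)·(216/12) = -1.5.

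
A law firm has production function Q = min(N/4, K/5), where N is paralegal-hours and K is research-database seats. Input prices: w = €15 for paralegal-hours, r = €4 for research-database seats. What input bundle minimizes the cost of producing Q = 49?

With a fixed-proportions technology, the cost-minimizing bundle uses no slack in either input: N/4 = K/5 = Q.
So N = 4·49 = 196 and K = 5·49 = 245.

N* = 196, K* = 245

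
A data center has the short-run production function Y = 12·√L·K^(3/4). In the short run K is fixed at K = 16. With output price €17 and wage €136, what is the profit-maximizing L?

With K = 16, MP_L = (1/2)·12·L^(-1/2)·16^(3/4) = 48·L^(-1/2).
Profit maximization for a price taker requires P·MP_L = w: 17·48·L^(-1/2) = 136.
So L^(-1/2) = 1/6, which gives L = 36.

L* = 36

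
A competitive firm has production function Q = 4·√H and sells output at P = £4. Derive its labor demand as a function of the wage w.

H(w) = 64/w²

MP_H = (1/2)·4·H^(-1/2) = 2·H^(-1/2).
Setting P·MP_H = w: 8·H^(-1/2) = w.
Solving for H: H^(-1/2) = w/8, so H = (8/w)^(2).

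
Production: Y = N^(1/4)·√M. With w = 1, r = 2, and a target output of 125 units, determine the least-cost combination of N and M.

N* = 625, M* = 625

Cost minimization requires the marginal rate of technical substitution to equal the input-price ratio: MP_N/MP_M = w/r.
Here MP_N/MP_M = (1/4)·(M/N)/(1/2) = 0.5·(M/N). Setting this equal to 1/2 = 0.5 gives M = N.
Substituting into Y = 125: N^(1/4)·(N)^(1/2) = 125.
Solving, N = 625 and M = 625.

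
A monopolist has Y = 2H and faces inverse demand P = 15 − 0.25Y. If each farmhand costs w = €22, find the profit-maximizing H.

Marginal revenue from the inverse demand is MR = 15 − 0.5Y.
The marginal product is MP_H = 2.
A monopolist hires until marginal revenue product equals the wage: MR·MP_H = w.
(15 − H)·2 = 22, so H = 4.

H* = 4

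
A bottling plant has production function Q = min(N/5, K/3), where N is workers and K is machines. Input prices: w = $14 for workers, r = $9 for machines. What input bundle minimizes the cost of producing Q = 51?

With a fixed-proportions technology, the cost-minimizing bundle uses no slack in either input: N/5 = K/3 = Q.
So N = 5·51 = 255 and K = 3·51 = 153.

N* = 255, K* = 153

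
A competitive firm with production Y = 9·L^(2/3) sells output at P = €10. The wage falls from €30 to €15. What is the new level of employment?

From P·MP_L = w with MP_L = 6·L^(-1/3), the labor demand is L(w) = (60/w)^(3).
At w = 30: L = 8. At w = 15: L = 64.

L* = 64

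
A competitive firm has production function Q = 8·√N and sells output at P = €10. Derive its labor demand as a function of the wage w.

N(w) = 1600/w²

MP_N = (1/2)·8·N^(-1/2) = 4·N^(-1/2).
Setting P·MP_N = w: 40·N^(-1/2) = w.
Solving for N: N^(-1/2) = w/40, so N = (40/w)^(2).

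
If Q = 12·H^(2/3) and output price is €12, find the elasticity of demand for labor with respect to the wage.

MP_H = (2/3)·12·H^(-1/3), so P·MP_H = w gives 96·H^(-1/3) = w.
Solving, H(w) = (96/w)^(3). This is a constant-elasticity form: H ∝ w^(−3), so ε = −3.

ε = -3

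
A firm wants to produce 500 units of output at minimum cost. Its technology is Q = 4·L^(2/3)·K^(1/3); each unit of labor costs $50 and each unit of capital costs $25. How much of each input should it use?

L* = 125, K* = 125

Cost minimization requires the marginal rate of technical substitution to equal the input-price ratio: MP_L/MP_K = w/r.
Here MP_L/MP_K = (2/3)·(K/L)/(1/3) = 2·(K/L). Setting this equal to 50/25 = 2 gives K = L.
Substituting into Q = 500: 4·L^(2/3)·(L)^(1/3) = 500.
Solving, L = 125 and K = 125.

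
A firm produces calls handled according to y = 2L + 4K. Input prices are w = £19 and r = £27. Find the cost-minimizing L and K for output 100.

L* = 0, K* = 25

The inputs are perfect substitutes, so the firm uses whichever has the lower cost per unit of output.
Cost per unit of output via L is w/2 = 9.5; via K it is r/4 = 6.75. K is cheaper.
Producing y = 100 with K alone: L = 0, K = 25.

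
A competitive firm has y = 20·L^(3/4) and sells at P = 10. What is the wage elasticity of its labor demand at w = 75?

MP_L = (3/4)·20·L^(-1/4), so P·MP_L = w gives 150·L^(-1/4) = w.
Solving, L(w) = (150/w)^(4). This is a constant-elasticity form: L ∝ w^(−4), so ε = −4.

ε = -4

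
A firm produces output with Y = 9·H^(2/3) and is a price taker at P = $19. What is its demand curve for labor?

MP_H = (2/3)·9·H^(-1/3) = 6·H^(-1/3).
Setting P·MP_H = w: 114·H^(-1/3) = w.
Solving for H: H^(-1/3) = w/114, so H = (114/w)^(3).

H(w) = 1481544/w³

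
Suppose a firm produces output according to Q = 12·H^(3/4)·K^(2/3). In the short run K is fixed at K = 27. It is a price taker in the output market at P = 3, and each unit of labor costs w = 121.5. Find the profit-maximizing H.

H* = 16

With K = 27, MP_H = (3/4)·12·H^(-1/4)·27^(2/3) = 81·H^(-1/4).
Profit maximization for a price taker requires P·MP_H = w: 3·81·H^(-1/4) = 121.5.
So H^(-1/4) = 0.5, which gives H = 16.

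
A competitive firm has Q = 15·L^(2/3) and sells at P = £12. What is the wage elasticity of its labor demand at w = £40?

ε = -3

MP_L = (2/3)·15·L^(-1/3), so P·MP_L = w gives 120·L^(-1/3) = w.
Solving, L(w) = (120/w)^(3). This is a constant-elasticity form: L ∝ w^(−3), so ε = −3.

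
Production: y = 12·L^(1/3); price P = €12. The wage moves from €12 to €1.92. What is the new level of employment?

From P·MP_L = w with MP_L = 4·L^(-2/3), the labor demand is L(w) = (48/w)^(3/2).
At w = 12: L = 8. At w = 1.92: L = 125.

L* = 125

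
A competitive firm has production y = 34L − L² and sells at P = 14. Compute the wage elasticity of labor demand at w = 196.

ε = -0.7

From P·MP_L = w with MP_L = 34 − 2L, labor demand is L(w) = (34 − w/14)/2.
dL/dw = −1/(28) = -1/28.
At w = 196, L = 10, so ε = (dL/dw)·(w/L) = (-1/28)·(196/10) = -0.7.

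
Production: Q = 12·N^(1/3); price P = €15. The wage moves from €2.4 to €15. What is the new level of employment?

N* = 8

From P·MP_N = w with MP_N = 4·N^(-2/3), the labor demand is N(w) = (60/w)^(3/2).
At w = 2.4: N = 125. At w = 15: N = 8.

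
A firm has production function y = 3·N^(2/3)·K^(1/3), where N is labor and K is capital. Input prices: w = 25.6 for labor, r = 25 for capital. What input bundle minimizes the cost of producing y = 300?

Cost minimization requires the marginal rate of technical substitution to equal the input-price ratio: MP_N/MP_K = w/r.
Here MP_N/MP_K = (2/3)·(K/N)/(1/3) = 2·(K/N). Setting this equal to 25.6/25 = 1.024 gives K = 0.512N.
Substituting into y = 300: 3·N^(2/3)·(0.512N)^(1/3) = 300.
Solving, N = 125 and K = 64.

N* = 125, K* = 64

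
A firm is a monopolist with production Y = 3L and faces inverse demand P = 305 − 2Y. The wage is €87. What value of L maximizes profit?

L* = 23

Marginal revenue from the inverse demand is MR = 305 − 4Y.
The marginal product is MP_L = 3.
A monopolist hires until marginal revenue product equals the wage: MR·MP_L = w.
(305 − 12L)·3 = 87, so L = 23.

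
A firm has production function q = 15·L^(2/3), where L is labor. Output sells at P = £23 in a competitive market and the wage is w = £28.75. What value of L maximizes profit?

MP_L = (2/3)·15·L^(-1/3) = 10·L^(-1/3).
Profit maximization for a price taker requires P·MP_L = w: 23·10·L^(-1/3) = 28.75.
So L^(-1/3) = 0.125, which gives L = 512.

L* = 512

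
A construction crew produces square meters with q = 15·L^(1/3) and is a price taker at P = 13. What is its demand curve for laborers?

L(w) = (65/w)^(3/2)

MP_L = (1/3)·15·L^(-2/3) = 5·L^(-2/3).
Setting P·MP_L = w: 65·L^(-2/3) = w.
Solving for L: L^(-2/3) = w/65, so L = (65/w)^(3/2).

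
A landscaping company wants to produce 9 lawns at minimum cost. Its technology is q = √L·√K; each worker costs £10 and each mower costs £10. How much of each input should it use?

L* = 9, K* = 9

Cost minimization requires the marginal rate of technical substitution to equal the input-price ratio: MP_L/MP_K = w/r.
Here MP_L/MP_K = (1/2)·(K/L)/(1/2) = (K/L). Setting this equal to 10/10 = 1 gives K = L.
Substituting into q = 9: L^(1/2)·(L)^(1/2) = 9.
Solving, L = 9 and K = 9.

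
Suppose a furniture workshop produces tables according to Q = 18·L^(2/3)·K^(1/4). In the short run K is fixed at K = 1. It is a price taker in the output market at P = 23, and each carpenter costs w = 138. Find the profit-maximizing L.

L* = 8

With K = 1, MP_L = (2/3)·18·L^(-1/3)·1^(1/4) = 12·L^(-1/3).
Profit maximization for a price taker requires P·MP_L = w: 23·12·L^(-1/3) = 138.
So L^(-1/3) = 0.5, which gives L = 8.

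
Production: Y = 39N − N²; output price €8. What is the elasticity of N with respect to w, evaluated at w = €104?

From P·MP_N = w with MP_N = 39 − 2N, labor demand is N(w) = (39 − w/8)/2.
dN/dw = −1/(16) = -0.0625.
At w = 104, N = 13, so ε = (dN/dw)·(w/N) = (-0.0625)·(104/13) = -0.5.

ε = -0.5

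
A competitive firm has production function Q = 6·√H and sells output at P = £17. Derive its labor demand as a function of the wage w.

MP_H = (1/2)·6·H^(-1/2) = 3·H^(-1/2).
Setting P·MP_H = w: 51·H^(-1/2) = w.
Solving for H: H^(-1/2) = w/51, so H = (51/w)^(2).

H(w) = 2601/w²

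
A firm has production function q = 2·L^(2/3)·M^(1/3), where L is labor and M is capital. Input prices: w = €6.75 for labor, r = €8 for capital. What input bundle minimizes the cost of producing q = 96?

L* = 64, M* = 27

Cost minimization requires the marginal rate of technical substitution to equal the input-price ratio: MP_L/MP_M = w/r.
Here MP_L/MP_M = (2/3)·(M/L)/(1/3) = 2·(M/L). Setting this equal to 6.75/8 = 0.84375 gives M = 0.421875L.
Substituting into q = 96: 2·L^(2/3)·(0.421875L)^(1/3) = 96.
Solving, L = 64 and M = 27.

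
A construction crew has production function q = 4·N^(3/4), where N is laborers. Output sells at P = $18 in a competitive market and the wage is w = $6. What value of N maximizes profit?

MP_N = (3/4)·4·N^(-1/4) = 3·N^(-1/4).
Profit maximization for a price taker requires P·MP_N = w: 18·3·N^(-1/4) = 6.
So N^(-1/4) = 1/9, which gives N = 6561.

N* = 6561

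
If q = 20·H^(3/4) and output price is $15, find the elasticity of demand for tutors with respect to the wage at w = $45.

ε = -4

MP_H = (3/4)·20·H^(-1/4), so P·MP_H = w gives 225·H^(-1/4) = w.
Solving, H(w) = (225/w)^(4). This is a constant-elasticity form: H ∝ w^(−4), so ε = −4.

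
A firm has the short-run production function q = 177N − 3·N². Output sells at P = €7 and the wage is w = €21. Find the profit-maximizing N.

N* = 29

The marginal product of N is MP_N = 177 − 6N.
A price-taking firm hires until the value of the marginal product equals the wage: P·MP_N = w, so 7·(177 − 6N) = 21.
Then 177 − 6N = 3, giving N = 29.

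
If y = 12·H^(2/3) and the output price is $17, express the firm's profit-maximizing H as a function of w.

MP_H = (2/3)·12·H^(-1/3) = 8·H^(-1/3).
Setting P·MP_H = w: 136·H^(-1/3) = w.
Solving for H: H^(-1/3) = w/136, so H = (136/w)^(3).

H(w) = 2515456/w³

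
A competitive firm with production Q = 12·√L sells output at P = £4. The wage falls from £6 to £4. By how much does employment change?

From P·MP_L = w with MP_L = 6·L^(-1/2), the labor demand is L(w) = (24/w)^(2).
At w = 6: L = 16. At w = 4: L = 36.
ΔL = 36 − 16 = 20.

ΔL = 20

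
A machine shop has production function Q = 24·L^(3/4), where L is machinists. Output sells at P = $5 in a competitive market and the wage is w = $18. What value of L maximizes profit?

L* = 625

MP_L = (3/4)·24·L^(-1/4) = 18·L^(-1/4).
Profit maximization for a price taker requires P·MP_L = w: 5·18·L^(-1/4) = 18.
So L^(-1/4) = 0.2, which gives L = 625.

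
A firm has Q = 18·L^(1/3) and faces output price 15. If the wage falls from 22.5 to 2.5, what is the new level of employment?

From P·MP_L = w with MP_L = 6·L^(-2/3), the labor demand is L(w) = (90/w)^(3/2).
At w = 22.5: L = 8. At w = 2.5: L = 216.

L* = 216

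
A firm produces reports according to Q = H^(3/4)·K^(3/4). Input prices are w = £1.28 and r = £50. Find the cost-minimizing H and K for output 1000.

H* = 625, K* = 16

Cost minimization requires the marginal rate of technical substitution to equal the input-price ratio: MP_H/MP_K = w/r.
Here MP_H/MP_K = (3/4)·(K/H)/(3/4) = (K/H). Setting this equal to 1.28/50 = 0.0256 gives K = 0.0256H.
Substituting into Q = 1000: H^(3/4)·(0.0256H)^(3/4) = 1000.
Solving, H = 625 and K = 16.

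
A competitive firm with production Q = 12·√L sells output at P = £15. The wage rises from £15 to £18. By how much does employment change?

ΔL = -11

From P·MP_L = w with MP_L = 6·L^(-1/2), the labor demand is L(w) = (90/w)^(2).
At w = 15: L = 36. At w = 18: L = 25.
ΔL = 25 − 36 = -11.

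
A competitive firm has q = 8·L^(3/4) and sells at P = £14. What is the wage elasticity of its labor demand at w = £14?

MP_L = (3/4)·8·L^(-1/4), so P·MP_L = w gives 84·L^(-1/4) = w.
Solving, L(w) = (84/w)^(4). This is a constant-elasticity form: L ∝ w^(−4), so ε = −4.

ε = -4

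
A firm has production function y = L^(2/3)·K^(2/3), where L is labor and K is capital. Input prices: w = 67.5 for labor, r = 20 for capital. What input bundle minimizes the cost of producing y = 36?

Cost minimization requires the marginal rate of technical substitution to equal the input-price ratio: MP_L/MP_K = w/r.
Here MP_L/MP_K = (2/3)·(K/L)/(2/3) = (K/L). Setting this equal to 67.5/20 = 3.375 gives K = 3.375L.
Substituting into y = 36: L^(2/3)·(3.375L)^(2/3) = 36.
Solving, L = 8 and K = 27.

L* = 8, K* = 27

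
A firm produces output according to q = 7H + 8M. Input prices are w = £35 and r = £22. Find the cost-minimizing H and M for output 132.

The inputs are perfect substitutes, so the firm uses whichever has the lower cost per unit of output.
Cost per unit of output via H is w/7 = 5; via M it is r/8 = 2.75. M is cheaper.
Producing q = 132 with M alone: H = 0, M = 16.5.

H* = 0, M* = 16.5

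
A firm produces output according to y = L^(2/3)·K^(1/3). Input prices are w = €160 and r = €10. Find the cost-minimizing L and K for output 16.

Cost minimization requires the marginal rate of technical substitution to equal the input-price ratio: MP_L/MP_K = w/r.
Here MP_L/MP_K = (2/3)·(K/L)/(1/3) = 2·(K/L). Setting this equal to 160/10 = 16 gives K = 8L.
Substituting into y = 16: L^(2/3)·(8L)^(1/3) = 16.
Solving, L = 8 and K = 64.

L* = 8, K* = 64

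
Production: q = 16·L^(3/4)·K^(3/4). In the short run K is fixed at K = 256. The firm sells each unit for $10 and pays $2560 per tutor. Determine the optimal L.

With K = 256, MP_L = (3/4)·16·L^(-1/4)·256^(3/4) = 768·L^(-1/4).
Profit maximization for a price taker requires P·MP_L = w: 10·768·L^(-1/4) = 2560.
So L^(-1/4) = 1/3, which gives L = 81.

L* = 81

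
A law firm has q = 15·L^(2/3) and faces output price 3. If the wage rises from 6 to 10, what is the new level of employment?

L* = 27

From P·MP_L = w with MP_L = 10·L^(-1/3), the labor demand is L(w) = (30/w)^(3).
At w = 6: L = 125. At w = 10: L = 27.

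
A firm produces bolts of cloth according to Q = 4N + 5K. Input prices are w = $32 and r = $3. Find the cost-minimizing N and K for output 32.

N* = 0, K* = 6.4

The inputs are perfect substitutes, so the firm uses whichever has the lower cost per unit of output.
Cost per unit of output via N is w/4 = 8; via K it is r/5 = 0.6. K is cheaper.
Producing Q = 32 with K alone: N = 0, K = 6.4.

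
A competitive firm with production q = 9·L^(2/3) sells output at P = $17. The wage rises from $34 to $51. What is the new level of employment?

L* = 8

From P·MP_L = w with MP_L = 6·L^(-1/3), the labor demand is L(w) = (102/w)^(3).
At w = 34: L = 27. At w = 51: L = 8.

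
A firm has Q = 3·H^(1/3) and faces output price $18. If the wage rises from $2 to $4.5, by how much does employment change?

ΔH = -19

From P·MP_H = w with MP_H = H^(-2/3), the labor demand is H(w) = (18/w)^(3/2).
At w = 2: H = 27. At w = 4.5: H = 8.
ΔH = 8 − 27 = -19.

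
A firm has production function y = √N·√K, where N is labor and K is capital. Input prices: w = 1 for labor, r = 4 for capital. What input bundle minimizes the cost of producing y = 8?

Cost minimization requires the marginal rate of technical substitution to equal the input-price ratio: MP_N/MP_K = w/r.
Here MP_N/MP_K = (1/2)·(K/N)/(1/2) = (K/N). Setting this equal to 1/4 = 0.25 gives K = 0.25N.
Substituting into y = 8: N^(1/2)·(0.25N)^(1/2) = 8.
Solving, N = 16 and K = 4.

N* = 16, K* = 4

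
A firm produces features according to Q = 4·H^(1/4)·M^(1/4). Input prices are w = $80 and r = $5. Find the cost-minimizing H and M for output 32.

H* = 16, M* = 256

Cost minimization requires the marginal rate of technical substitution to equal the input-price ratio: MP_H/MP_M = w/r.
Here MP_H/MP_M = (1/4)·(M/H)/(1/4) = (M/H). Setting this equal to 80/5 = 16 gives M = 16H.
Substituting into Q = 32: 4·H^(1/4)·(16H)^(1/4) = 32.
Solving, H = 16 and M = 256.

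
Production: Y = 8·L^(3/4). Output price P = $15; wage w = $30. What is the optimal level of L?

MP_L = (3/4)·8·L^(-1/4) = 6·L^(-1/4).
Profit maximization for a price taker requires P·MP_L = w: 15·6·L^(-1/4) = 30.
So L^(-1/4) = 1/3, which gives L = 81.

L* = 81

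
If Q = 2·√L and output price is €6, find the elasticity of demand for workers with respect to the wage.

ε = -2

MP_L = (1/2)·2·L^(-1/2), so P·MP_L = w gives 6·L^(-1/2) = w.
Solving, L(w) = (6/w)^(2). This is a constant-elasticity form: L ∝ w^(−2), so ε = −2.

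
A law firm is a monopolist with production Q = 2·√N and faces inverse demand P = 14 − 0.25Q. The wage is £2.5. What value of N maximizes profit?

Marginal revenue from the inverse demand is MR = 14 − 0.5Q.
The marginal product is MP_N = N^(-1/2).
A monopolist hires until marginal revenue product equals the wage: MR·MP_N = w.
At N, Q = 2·√N. Substituting and solving: (14 − √N)·N^(-1/2) = 2.5 gives N = 16.

N* = 16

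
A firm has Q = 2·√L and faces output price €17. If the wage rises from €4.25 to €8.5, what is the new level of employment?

From P·MP_L = w with MP_L = L^(-1/2), the labor demand is L(w) = (17/w)^(2).
At w = 4.25: L = 16. At w = 8.5: L = 4.

L* = 4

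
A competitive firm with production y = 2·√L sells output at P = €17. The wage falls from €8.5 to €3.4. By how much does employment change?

From P·MP_L = w with MP_L = L^(-1/2), the labor demand is L(w) = (17/w)^(2).
At w = 8.5: L = 4. At w = 3.4: L = 25.
ΔL = 25 − 4 = 21.

ΔL = 21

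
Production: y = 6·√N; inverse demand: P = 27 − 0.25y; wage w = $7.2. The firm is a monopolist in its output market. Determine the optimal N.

Marginal revenue from the inverse demand is MR = 27 − 0.5y.
The marginal product is MP_N = 3·N^(-1/2).
A monopolist hires until marginal revenue product equals the wage: MR·MP_N = w.
At N, y = 6·√N. Substituting and solving: (27 − 3·√N)·3·N^(-1/2) = 7.2 gives N = 25.

N* = 25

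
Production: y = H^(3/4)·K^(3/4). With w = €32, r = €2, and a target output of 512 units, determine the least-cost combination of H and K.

Cost minimization requires the marginal rate of technical substitution to equal the input-price ratio: MP_H/MP_K = w/r.
Here MP_H/MP_K = (3/4)·(K/H)/(3/4) = (K/H). Setting this equal to 32/2 = 16 gives K = 16H.
Substituting into y = 512: H^(3/4)·(16H)^(3/4) = 512.
Solving, H = 16 and K = 256.

H* = 16, K* = 256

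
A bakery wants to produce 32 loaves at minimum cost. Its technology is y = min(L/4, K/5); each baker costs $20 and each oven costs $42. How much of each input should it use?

With a fixed-proportions technology, the cost-minimizing bundle uses no slack in either input: L/4 = K/5 = y.
So L = 4·32 = 128 and K = 5·32 = 160.

L* = 128, K* = 160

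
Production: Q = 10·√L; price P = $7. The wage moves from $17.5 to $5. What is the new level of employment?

From P·MP_L = w with MP_L = 5·L^(-1/2), the labor demand is L(w) = (35/w)^(2).
At w = 17.5: L = 4. At w = 5: L = 49.

L* = 49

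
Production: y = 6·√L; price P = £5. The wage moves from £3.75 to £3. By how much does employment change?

ΔL = 9

From P·MP_L = w with MP_L = 3·L^(-1/2), the labor demand is L(w) = (15/w)^(2).
At w = 3.75: L = 16. At w = 3: L = 25.
ΔL = 25 − 16 = 9.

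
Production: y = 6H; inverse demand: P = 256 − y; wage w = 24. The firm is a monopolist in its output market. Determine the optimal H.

H* = 21

Marginal revenue from the inverse demand is MR = 256 − 2y.
The marginal product is MP_H = 6.
A monopolist hires until marginal revenue product equals the wage: MR·MP_H = w.
(256 − 12H)·6 = 24, so H = 21.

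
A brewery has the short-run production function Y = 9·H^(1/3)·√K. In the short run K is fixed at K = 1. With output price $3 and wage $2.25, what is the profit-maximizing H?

With K = 1, MP_H = (1/3)·9·H^(-2/3)·1^(1/2) = 3·H^(-2/3).
Profit maximization for a price taker requires P·MP_H = w: 3·3·H^(-2/3) = 2.25.
So H^(-2/3) = 0.25, which gives H = 8.

H* = 8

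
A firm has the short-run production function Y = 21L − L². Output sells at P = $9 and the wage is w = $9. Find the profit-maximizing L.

The marginal product of L is MP_L = 21 − 2L.
A price-taking firm hires until the value of the marginal product equals the wage: P·MP_L = w, so 9·(21 − 2L) = 9.
Then 21 − 2L = 1, giving L = 10.

L* = 10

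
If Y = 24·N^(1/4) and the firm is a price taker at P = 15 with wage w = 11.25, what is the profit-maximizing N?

MP_N = (1/4)·24·N^(-3/4) = 6·N^(-3/4).
Profit maximization for a price taker requires P·MP_N = w: 15·6·N^(-3/4) = 11.25.
So N^(-3/4) = 0.125, which gives N = 16.

N* = 16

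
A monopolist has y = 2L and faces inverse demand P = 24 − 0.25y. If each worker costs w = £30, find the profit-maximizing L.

Marginal revenue from the inverse demand is MR = 24 − 0.5y.
The marginal product is MP_L = 2.
A monopolist hires until marginal revenue product equals the wage: MR·MP_L = w.
(24 − L)·2 = 30, so L = 9.

L* = 9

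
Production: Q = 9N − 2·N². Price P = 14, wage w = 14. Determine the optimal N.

N* = 2

The marginal product of N is MP_N = 9 − 4N.
A price-taking firm hires until the value of the marginal product equals the wage: P·MP_N = w, so 14·(9 − 4N) = 14.
Then 9 − 4N = 1, giving N = 2.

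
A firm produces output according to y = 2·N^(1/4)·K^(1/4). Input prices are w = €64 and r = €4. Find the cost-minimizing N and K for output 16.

N* = 16, K* = 256

Cost minimization requires the marginal rate of technical substitution to equal the input-price ratio: MP_N/MP_K = w/r.
Here MP_N/MP_K = (1/4)·(K/N)/(1/4) = (K/N). Setting this equal to 64/4 = 16 gives K = 16N.
Substituting into y = 16: 2·N^(1/4)·(16N)^(1/4) = 16.
Solving, N = 16 and K = 256.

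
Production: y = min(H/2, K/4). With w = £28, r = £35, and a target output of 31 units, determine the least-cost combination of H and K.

H* = 62, K* = 124

With a fixed-proportions technology, the cost-minimizing bundle uses no slack in either input: H/2 = K/4 = y.
So H = 2·31 = 62 and K = 4·31 = 124.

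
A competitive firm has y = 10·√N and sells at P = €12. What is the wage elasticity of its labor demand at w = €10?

ε = -2

MP_N = (1/2)·10·N^(-1/2), so P·MP_N = w gives 60·N^(-1/2) = w.
Solving, N(w) = (60/w)^(2). This is a constant-elasticity form: N ∝ w^(−2), so ε = −2.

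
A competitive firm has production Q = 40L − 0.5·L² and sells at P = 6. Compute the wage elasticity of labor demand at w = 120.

From P·MP_L = w with MP_L = 40 − L, labor demand is L(w) = 40 − w/6.
dL/dw = −1/(6) = -1/6.
At w = 120, L = 20, so ε = (dL/dw)·(w/L) = (-1/6)·(120/20) = -1.

ε = -1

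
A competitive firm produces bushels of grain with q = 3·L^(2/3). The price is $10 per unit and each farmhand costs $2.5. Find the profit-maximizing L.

L* = 512

MP_L = (2/3)·3·L^(-1/3) = 2·L^(-1/3).
Profit maximization for a price taker requires P·MP_L = w: 10·2·L^(-1/3) = 2.5.
So L^(-1/3) = 0.125, which gives L = 512.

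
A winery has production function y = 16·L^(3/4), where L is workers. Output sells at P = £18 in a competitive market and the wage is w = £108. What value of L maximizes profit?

MP_L = (3/4)·16·L^(-1/4) = 12·L^(-1/4).
Profit maximization for a price taker requires P·MP_L = w: 18·12·L^(-1/4) = 108.
So L^(-1/4) = 0.5, which gives L = 16.

L* = 16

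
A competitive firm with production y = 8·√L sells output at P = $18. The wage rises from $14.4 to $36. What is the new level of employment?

From P·MP_L = w with MP_L = 4·L^(-1/2), the labor demand is L(w) = (72/w)^(2).
At w = 14.4: L = 25. At w = 36: L = 4.

L* = 4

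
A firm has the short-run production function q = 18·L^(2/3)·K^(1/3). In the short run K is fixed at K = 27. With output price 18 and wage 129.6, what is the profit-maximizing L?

With K = 27, MP_L = (2/3)·18·L^(-1/3)·27^(1/3) = 36·L^(-1/3).
Profit maximization for a price taker requires P·MP_L = w: 18·36·L^(-1/3) = 129.6.
So L^(-1/3) = 0.2, which gives L = 125.

L* = 125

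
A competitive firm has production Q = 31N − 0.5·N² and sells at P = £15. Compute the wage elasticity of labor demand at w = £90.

ε = -0.24

From P·MP_N = w with MP_N = 31 − N, labor demand is N(w) = 31 − w/15.
dN/dw = −1/(15) = -1/15.
At w = 90, N = 25, so ε = (dN/dw)·(w/N) = (-1/15)·(90/25) = -0.24.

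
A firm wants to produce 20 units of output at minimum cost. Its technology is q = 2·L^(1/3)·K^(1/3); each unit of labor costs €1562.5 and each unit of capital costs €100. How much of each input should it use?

Cost minimization requires the marginal rate of technical substitution to equal the input-price ratio: MP_L/MP_K = w/r.
Here MP_L/MP_K = (1/3)·(K/L)/(1/3) = (K/L). Setting this equal to 1562.5/100 = 15.625 gives K = 15.625L.
Substituting into q = 20: 2·L^(1/3)·(15.625L)^(1/3) = 20.
Solving, L = 8 and K = 125.

L* = 8, K* = 125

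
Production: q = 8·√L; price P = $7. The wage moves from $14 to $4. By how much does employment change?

ΔL = 45

From P·MP_L = w with MP_L = 4·L^(-1/2), the labor demand is L(w) = (28/w)^(2).
At w = 14: L = 4. At w = 4: L = 49.
ΔL = 49 − 4 = 45.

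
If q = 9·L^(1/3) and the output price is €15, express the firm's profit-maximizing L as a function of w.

L(w) = (45/w)^(3/2)

MP_L = (1/3)·9·L^(-2/3) = 3·L^(-2/3).
Setting P·MP_L = w: 45·L^(-2/3) = w.
Solving for L: L^(-2/3) = w/45, so L = (45/w)^(3/2).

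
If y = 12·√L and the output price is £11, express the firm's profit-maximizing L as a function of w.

L(w) = 4356/w²

MP_L = (1/2)·12·L^(-1/2) = 6·L^(-1/2).
Setting P·MP_L = w: 66·L^(-1/2) = w.
Solving for L: L^(-1/2) = w/66, so L = (66/w)^(2).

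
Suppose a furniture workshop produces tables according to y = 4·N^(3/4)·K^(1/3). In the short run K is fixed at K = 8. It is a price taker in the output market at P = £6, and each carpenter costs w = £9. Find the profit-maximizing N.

With K = 8, MP_N = (3/4)·4·N^(-1/4)·8^(1/3) = 6·N^(-1/4).
Profit maximization for a price taker requires P·MP_N = w: 6·6·N^(-1/4) = 9.
So N^(-1/4) = 0.25, which gives N = 256.

N* = 256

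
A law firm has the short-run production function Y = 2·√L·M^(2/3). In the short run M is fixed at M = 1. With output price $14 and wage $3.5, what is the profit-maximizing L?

L* = 16

With M = 1, MP_L = (1/2)·2·L^(-1/2)·1^(2/3) = L^(-1/2).
Profit maximization for a price taker requires P·MP_L = w: 14·L^(-1/2) = 3.5.
So L^(-1/2) = 0.25, which gives L = 16.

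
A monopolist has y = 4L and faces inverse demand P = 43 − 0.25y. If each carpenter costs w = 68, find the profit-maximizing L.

L* = 13

Marginal revenue from the inverse demand is MR = 43 − 0.5y.
The marginal product is MP_L = 4.
A monopolist hires until marginal revenue product equals the wage: MR·MP_L = w.
(43 − 2L)·4 = 68, so L = 13.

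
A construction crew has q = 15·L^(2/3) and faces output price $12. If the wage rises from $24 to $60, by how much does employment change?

From P·MP_L = w with MP_L = 10·L^(-1/3), the labor demand is L(w) = (120/w)^(3).
At w = 24: L = 125. At w = 60: L = 8.
ΔL = 8 − 125 = -117.

ΔL = -117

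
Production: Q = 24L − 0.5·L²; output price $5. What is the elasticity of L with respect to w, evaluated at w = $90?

ε = -3

From P·MP_L = w with MP_L = 24 − L, labor demand is L(w) = 24 − w/5.
dL/dw = −1/(5) = -0.2.
At w = 90, L = 6, so ε = (dL/dw)·(w/L) = (-0.2)·(90/6) = -3.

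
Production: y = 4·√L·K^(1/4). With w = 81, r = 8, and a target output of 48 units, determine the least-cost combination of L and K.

Cost minimization requires the marginal rate of technical substitution to equal the input-price ratio: MP_L/MP_K = w/r.
Here MP_L/MP_K = (1/2)·(K/L)/(1/4) = 2·(K/L). Setting this equal to 81/8 = 10.125 gives K = 5.0625L.
Substituting into y = 48: 4·L^(1/2)·(5.0625L)^(1/4) = 48.
Solving, L = 16 and K = 81.

L* = 16, K* = 81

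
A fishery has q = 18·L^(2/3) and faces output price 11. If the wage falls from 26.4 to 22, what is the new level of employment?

From P·MP_L = w with MP_L = 12·L^(-1/3), the labor demand is L(w) = (132/w)^(3).
At w = 26.4: L = 125. At w = 22: L = 216.

L* = 216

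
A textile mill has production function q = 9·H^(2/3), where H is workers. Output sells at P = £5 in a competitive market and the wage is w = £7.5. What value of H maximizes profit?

H* = 64

MP_H = (2/3)·9·H^(-1/3) = 6·H^(-1/3).
Profit maximization for a price taker requires P·MP_H = w: 5·6·H^(-1/3) = 7.5.
So H^(-1/3) = 0.25, which gives H = 64.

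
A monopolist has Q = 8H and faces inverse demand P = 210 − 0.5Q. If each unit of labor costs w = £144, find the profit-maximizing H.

H* = 24

Marginal revenue from the inverse demand is MR = 210 − Q.
The marginal product is MP_H = 8.
A monopolist hires until marginal revenue product equals the wage: MR·MP_H = w.
(210 − 8H)·8 = 144, so H = 24.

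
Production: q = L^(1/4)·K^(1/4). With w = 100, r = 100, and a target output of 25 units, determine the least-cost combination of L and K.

Cost minimization requires the marginal rate of technical substitution to equal the input-price ratio: MP_L/MP_K = w/r.
Here MP_L/MP_K = (1/4)·(K/L)/(1/4) = (K/L). Setting this equal to 100/100 = 1 gives K = L.
Substituting into q = 25: L^(1/4)·(L)^(1/4) = 25.
Solving, L = 625 and K = 625.

L* = 625, K* = 625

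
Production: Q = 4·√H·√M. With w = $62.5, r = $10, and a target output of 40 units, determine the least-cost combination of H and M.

H* = 4, M* = 25

Cost minimization requires the marginal rate of technical substitution to equal the input-price ratio: MP_H/MP_M = w/r.
Here MP_H/MP_M = (1/2)·(M/H)/(1/2) = (M/H). Setting this equal to 62.5/10 = 6.25 gives M = 6.25H.
Substituting into Q = 40: 4·H^(1/2)·(6.25H)^(1/2) = 40.
Solving, H = 4 and M = 25.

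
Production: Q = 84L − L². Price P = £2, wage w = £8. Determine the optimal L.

L* = 40

The marginal product of L is MP_L = 84 − 2L.
A price-taking firm hires until the value of the marginal product equals the wage: P·MP_L = w, so 2·(84 − 2L) = 8.
Then 84 − 2L = 4, giving L = 40.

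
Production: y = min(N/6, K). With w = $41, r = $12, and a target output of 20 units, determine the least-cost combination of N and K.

With a fixed-proportions technology, the cost-minimizing bundle uses no slack in either input: N/6 = K = y.
So N = 6·20 = 120 and K = 20.

N* = 120, K* = 20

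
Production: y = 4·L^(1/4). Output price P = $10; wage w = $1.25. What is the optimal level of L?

L* = 16

MP_L = (1/4)·4·L^(-3/4) = L^(-3/4).
Profit maximization for a price taker requires P·MP_L = w: 10·L^(-3/4) = 1.25.
So L^(-3/4) = 0.125, which gives L = 16.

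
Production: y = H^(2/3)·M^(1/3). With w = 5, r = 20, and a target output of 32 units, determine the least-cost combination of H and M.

H* = 64, M* = 8

Cost minimization requires the marginal rate of technical substitution to equal the input-price ratio: MP_H/MP_M = w/r.
Here MP_H/MP_M = (2/3)·(M/H)/(1/3) = 2·(M/H). Setting this equal to 5/20 = 0.25 gives M = 0.125H.
Substituting into y = 32: H^(2/3)·(0.125H)^(1/3) = 32.
Solving, H = 64 and M = 8.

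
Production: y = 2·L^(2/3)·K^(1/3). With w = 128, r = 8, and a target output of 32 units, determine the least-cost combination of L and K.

Cost minimization requires the marginal rate of technical substitution to equal the input-price ratio: MP_L/MP_K = w/r.
Here MP_L/MP_K = (2/3)·(K/L)/(1/3) = 2·(K/L). Setting this equal to 128/8 = 16 gives K = 8L.
Substituting into y = 32: 2·L^(2/3)·(8L)^(1/3) = 32.
Solving, L = 8 and K = 64.

L* = 8, K* = 64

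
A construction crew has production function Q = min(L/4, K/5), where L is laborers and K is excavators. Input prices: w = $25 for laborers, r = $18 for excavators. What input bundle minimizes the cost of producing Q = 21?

With a fixed-proportions technology, the cost-minimizing bundle uses no slack in either input: L/4 = K/5 = Q.
So L = 4·21 = 84 and K = 5·21 = 105.

L* = 84, K* = 105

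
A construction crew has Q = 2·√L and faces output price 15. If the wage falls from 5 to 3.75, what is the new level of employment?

From P·MP_L = w with MP_L = L^(-1/2), the labor demand is L(w) = (15/w)^(2).
At w = 5: L = 9. At w = 3.75: L = 16.

L* = 16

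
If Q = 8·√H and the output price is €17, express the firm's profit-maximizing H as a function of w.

H(w) = 4624/w²

MP_H = (1/2)·8·H^(-1/2) = 4·H^(-1/2).
Setting P·MP_H = w: 68·H^(-1/2) = w.
Solving for H: H^(-1/2) = w/68, so H = (68/w)^(2).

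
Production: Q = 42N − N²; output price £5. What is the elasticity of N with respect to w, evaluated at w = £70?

From P·MP_N = w with MP_N = 42 − 2N, labor demand is N(w) = (42 − w/5)/2.
dN/dw = −1/(10) = -0.1.
At w = 70, N = 14, so ε = (dN/dw)·(w/N) = (-0.1)·(70/14) = -0.5.

ε = -0.5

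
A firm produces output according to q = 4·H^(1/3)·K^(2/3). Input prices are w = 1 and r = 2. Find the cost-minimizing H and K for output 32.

Cost minimization requires the marginal rate of technical substitution to equal the input-price ratio: MP_H/MP_K = w/r.
Here MP_H/MP_K = (1/3)·(K/H)/(2/3) = 0.5·(K/H). Setting this equal to 1/2 = 0.5 gives K = H.
Substituting into q = 32: 4·H^(1/3)·(H)^(2/3) = 32.
Solving, H = 8 and K = 8.

H* = 8, K* = 8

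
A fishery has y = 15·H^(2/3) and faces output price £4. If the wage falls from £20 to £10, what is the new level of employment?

H* = 64

From P·MP_H = w with MP_H = 10·H^(-1/3), the labor demand is H(w) = (40/w)^(3).
At w = 20: H = 8. At w = 10: H = 64.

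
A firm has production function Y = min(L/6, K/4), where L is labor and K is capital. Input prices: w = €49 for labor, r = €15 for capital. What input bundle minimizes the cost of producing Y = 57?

With a fixed-proportions technology, the cost-minimizing bundle uses no slack in either input: L/6 = K/4 = Y.
So L = 6·57 = 342 and K = 4·57 = 228.

L* = 342, K* = 228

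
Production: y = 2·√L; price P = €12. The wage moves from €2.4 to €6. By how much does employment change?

ΔL = -21

From P·MP_L = w with MP_L = L^(-1/2), the labor demand is L(w) = (12/w)^(2).
At w = 2.4: L = 25. At w = 6: L = 4.
ΔL = 4 − 25 = -21.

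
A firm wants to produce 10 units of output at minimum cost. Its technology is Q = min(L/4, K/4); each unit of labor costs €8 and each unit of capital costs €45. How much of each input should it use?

L* = 40, K* = 40

With a fixed-proportions technology, the cost-minimizing bundle uses no slack in either input: L/4 = K/4 = Q.
So L = 4·10 = 40 and K = 4·10 = 40.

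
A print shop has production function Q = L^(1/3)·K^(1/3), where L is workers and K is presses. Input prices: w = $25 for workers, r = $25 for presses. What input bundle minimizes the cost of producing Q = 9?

Cost minimization requires the marginal rate of technical substitution to equal the input-price ratio: MP_L/MP_K = w/r.
Here MP_L/MP_K = (1/3)·(K/L)/(1/3) = (K/L). Setting this equal to 25/25 = 1 gives K = L.
Substituting into Q = 9: L^(1/3)·(L)^(1/3) = 9.
Solving, L = 27 and K = 27.

L* = 27, K* = 27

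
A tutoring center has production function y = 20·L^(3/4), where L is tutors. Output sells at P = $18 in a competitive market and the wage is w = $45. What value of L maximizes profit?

MP_L = (3/4)·20·L^(-1/4) = 15·L^(-1/4).
Profit maximization for a price taker requires P·MP_L = w: 18·15·L^(-1/4) = 45.
So L^(-1/4) = 1/6, which gives L = 1296.

L* = 1296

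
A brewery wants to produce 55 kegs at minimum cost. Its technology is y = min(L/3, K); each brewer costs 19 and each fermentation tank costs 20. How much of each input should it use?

With a fixed-proportions technology, the cost-minimizing bundle uses no slack in either input: L/3 = K = y.
So L = 3·55 = 165 and K = 55.

L* = 165, K* = 55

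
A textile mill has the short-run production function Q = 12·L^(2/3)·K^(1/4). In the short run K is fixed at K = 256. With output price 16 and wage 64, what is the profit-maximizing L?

L* = 512

With K = 256, MP_L = (2/3)·12·L^(-1/3)·256^(1/4) = 32·L^(-1/3).
Profit maximization for a price taker requires P·MP_L = w: 16·32·L^(-1/3) = 64.
So L^(-1/3) = 0.125, which gives L = 512.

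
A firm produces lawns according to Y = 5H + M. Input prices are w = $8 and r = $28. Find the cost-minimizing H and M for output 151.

H* = 30.2, M* = 0

The inputs are perfect substitutes, so the firm uses whichever has the lower cost per unit of output.
Cost per unit of output via H is 1.6; via M it is 28. H is cheaper.
Producing Y = 151 with H alone: H = 30.2, M = 0.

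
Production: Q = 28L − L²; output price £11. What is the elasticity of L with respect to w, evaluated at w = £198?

From P·MP_L = w with MP_L = 28 − 2L, labor demand is L(w) = (28 − w/11)/2.
dL/dw = −1/(22) = -1/22.
At w = 198, L = 5, so ε = (dL/dw)·(w/L) = (-1/22)·(198/5) = -1.8.

ε = -1.8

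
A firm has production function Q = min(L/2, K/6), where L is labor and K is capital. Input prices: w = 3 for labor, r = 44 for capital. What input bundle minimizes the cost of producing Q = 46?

L* = 92, K* = 276

With a fixed-proportions technology, the cost-minimizing bundle uses no slack in either input: L/2 = K/6 = Q.
So L = 2·46 = 92 and K = 6·46 = 276.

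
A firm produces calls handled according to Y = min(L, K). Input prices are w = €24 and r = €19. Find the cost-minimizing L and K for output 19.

L* = 19, K* = 19

With a fixed-proportions technology, the cost-minimizing bundle uses no slack in either input: L = K = Y.
So L = 19 and K = 19.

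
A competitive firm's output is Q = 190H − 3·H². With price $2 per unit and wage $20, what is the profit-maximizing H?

H* = 30

The marginal product of H is MP_H = 190 − 6H.
A price-taking firm hires until the value of the marginal product equals the wage: P·MP_H = w, so 2·(190 − 6H) = 20.
Then 190 − 6H = 10, giving H = 30.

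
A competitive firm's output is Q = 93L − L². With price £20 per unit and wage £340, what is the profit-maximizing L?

The marginal product of L is MP_L = 93 − 2L.
A price-taking firm hires until the value of the marginal product equals the wage: P·MP_L = w, so 20·(93 − 2L) = 340.
Then 93 − 2L = 17, giving L = 38.

L* = 38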